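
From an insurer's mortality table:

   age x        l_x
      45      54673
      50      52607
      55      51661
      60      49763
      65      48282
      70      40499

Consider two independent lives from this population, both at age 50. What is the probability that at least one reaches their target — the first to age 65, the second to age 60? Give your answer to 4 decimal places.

0.9956

p₁ = l_65/l_50 = 48282/52607 = 0.917787; p₂ = l_60/l_50 = 49763/52607 = 0.945939.
P(at least one) = 1 − (1−p₁)(1−p₂) = 1 − 0.082213 × 0.054061 = 0.995555.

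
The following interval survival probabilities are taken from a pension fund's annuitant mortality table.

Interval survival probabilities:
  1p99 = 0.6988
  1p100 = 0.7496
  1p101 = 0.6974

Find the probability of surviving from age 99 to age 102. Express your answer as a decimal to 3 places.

3p99 = 0.6988 × 0.7496 × 0.6974.
= 0.365312.

0.365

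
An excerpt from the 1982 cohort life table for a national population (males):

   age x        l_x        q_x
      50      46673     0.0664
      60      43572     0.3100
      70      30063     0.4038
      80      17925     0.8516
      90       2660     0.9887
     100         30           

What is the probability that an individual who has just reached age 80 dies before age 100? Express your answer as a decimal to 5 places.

0.99833

P(die before 100 | alive at 80) = 1 − l_100/l_80 = 1 − 30/17925 = (17895)/17925 = 0.998326.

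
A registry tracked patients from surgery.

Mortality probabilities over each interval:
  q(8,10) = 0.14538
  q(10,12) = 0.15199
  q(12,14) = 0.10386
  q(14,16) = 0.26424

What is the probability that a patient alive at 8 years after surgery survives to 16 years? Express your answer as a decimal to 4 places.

0.4778

Survival from 8 to 16 is the product of surviving each interval: (1 − 0.14538) × (1 − 0.15199) × (1 − 0.10386) × (1 − 0.26424).
= 0.85462 × 0.84801 × 0.89614 × 0.73576 = 0.477844.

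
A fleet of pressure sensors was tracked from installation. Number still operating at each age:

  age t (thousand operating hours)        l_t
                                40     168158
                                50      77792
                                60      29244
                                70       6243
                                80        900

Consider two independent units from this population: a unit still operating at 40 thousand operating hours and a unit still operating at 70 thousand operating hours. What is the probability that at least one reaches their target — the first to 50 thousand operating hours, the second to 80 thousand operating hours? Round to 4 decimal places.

0.5401

p₁ = l_50/l_40 = 77792/168158 = 0.462613; p₂ = l_80/l_70 = 900/6243 = 0.144161.
P(at least one) = 1 − (1−p₁)(1−p₂) = 1 − 0.537387 × 0.855839 = 0.540083.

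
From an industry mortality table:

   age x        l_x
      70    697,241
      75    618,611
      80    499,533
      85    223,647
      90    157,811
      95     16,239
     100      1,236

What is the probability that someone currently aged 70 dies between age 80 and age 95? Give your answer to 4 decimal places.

We want 10|15q70 = (l_80 − l_95)/l_70.
This is the probability of reaching 80 but not 95, conditional on being alive at 70: (l_80 − l_95) / l_70.
= (499,533 − 16,239) / 697,241 = 483,294 / 697,241 = 0.693152.

0.6932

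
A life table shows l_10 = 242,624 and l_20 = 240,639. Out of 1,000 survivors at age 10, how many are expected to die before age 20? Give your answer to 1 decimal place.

The relevant probability is 1 − 240,639/242,624 = 0.008181.
Expected number = 1,000 × 0.008181 = 8.2.

8.2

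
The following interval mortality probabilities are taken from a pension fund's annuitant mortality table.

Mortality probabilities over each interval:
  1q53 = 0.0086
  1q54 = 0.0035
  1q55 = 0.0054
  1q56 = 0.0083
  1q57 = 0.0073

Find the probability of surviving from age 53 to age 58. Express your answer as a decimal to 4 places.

Chaining the interval survival probabilities: (1 − 0.0086) × (1 − 0.0035) × (1 − 0.0054) × (1 − 0.0083) × (1 − 0.0073).
= 0.9914 × 0.9965 × 0.9946 × 0.9917 × 0.9927 = 0.967326.

0.9673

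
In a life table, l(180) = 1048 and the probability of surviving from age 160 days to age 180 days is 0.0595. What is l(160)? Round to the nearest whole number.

17613

l(160) = l(180) / p = 1048 / 0.0595 = 17613.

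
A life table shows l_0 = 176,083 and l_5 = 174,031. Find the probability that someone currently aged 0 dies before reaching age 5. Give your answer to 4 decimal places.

0.0117

P(die before 5 | alive at 0) = 1 − l_5/l_0 = 1 − 174,031/176,083 = (2,052)/176,083 = 0.011654.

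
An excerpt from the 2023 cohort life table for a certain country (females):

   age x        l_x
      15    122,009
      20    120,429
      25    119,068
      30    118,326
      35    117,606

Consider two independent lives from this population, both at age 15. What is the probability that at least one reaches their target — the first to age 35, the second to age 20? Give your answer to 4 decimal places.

0.9995

p₁ = l_35/l_15 = 117,606/122,009 = 0.963912; p₂ = l_20/l_15 = 120,429/122,009 = 0.987050.
P(at least one) = 1 − (1−p₁)(1−p₂) = 1 − 0.036088 × 0.012950 = 0.999533.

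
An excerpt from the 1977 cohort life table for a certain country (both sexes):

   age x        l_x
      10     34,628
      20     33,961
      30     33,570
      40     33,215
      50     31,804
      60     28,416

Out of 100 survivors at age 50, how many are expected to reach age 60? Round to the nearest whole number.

The relevant probability is 28,416/31,804 = 0.893473.
Expected number = 100 × 0.893473 = 89.

89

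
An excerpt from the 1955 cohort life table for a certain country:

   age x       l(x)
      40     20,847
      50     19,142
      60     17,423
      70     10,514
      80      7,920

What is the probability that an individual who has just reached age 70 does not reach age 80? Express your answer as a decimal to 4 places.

0.2467

P(die before 80 | alive at 70) = 1 − l(80)/l(70) = 1 − 7,920/10,514 = (2,594)/10,514 = 0.246719.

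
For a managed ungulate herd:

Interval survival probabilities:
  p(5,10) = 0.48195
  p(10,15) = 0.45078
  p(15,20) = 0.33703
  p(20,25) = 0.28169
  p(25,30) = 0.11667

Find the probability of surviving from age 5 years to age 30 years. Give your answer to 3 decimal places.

P(survive 5→30) = 0.48195 × 0.45078 × 0.33703 × 0.28169 × 0.11667.
= 0.002406.

0.002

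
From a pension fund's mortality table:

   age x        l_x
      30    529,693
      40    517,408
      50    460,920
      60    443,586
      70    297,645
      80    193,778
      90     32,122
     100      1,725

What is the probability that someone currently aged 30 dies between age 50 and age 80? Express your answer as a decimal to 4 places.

0.5043

This is the probability of reaching 50 but not 80, conditional on being alive at 30: (l_50 − l_80) / l_30.
= (460,920 − 193,778) / 529,693 = 267,142 / 529,693 = 0.504334.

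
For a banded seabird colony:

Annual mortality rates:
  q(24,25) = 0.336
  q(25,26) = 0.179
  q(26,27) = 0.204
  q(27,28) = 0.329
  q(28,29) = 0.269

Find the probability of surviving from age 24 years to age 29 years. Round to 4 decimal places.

0.2128

Chaining the interval survival probabilities: (1 − 0.336) × (1 − 0.179) × (1 − 0.204) × (1 − 0.329) × (1 − 0.269).
= 0.664 × 0.821 × 0.796 × 0.671 × 0.731 = 0.212845.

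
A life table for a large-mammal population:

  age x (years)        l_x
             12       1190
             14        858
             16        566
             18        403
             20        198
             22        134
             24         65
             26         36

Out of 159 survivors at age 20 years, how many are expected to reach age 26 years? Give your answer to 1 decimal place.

The relevant probability is 36/198 = 0.181818.
Expected number = 159 × 0.181818 = 28.9.

28.9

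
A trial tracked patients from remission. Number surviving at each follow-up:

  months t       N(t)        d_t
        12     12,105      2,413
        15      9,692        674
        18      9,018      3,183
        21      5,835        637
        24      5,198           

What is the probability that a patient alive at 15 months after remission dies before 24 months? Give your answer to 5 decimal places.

0.46368

P(die before 24 | alive at 15) = 1 − N(24)/N(15) = 1 − 5,198/9,692 = (4,494)/9,692 = 0.463681.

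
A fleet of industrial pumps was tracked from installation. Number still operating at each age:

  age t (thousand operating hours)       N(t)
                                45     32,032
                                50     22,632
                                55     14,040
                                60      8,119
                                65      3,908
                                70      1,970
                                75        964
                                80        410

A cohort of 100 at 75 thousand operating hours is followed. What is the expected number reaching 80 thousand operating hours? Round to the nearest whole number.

43

The relevant probability is 410/964 = 0.425311.
Expected number = 100 × 0.425311 = 43.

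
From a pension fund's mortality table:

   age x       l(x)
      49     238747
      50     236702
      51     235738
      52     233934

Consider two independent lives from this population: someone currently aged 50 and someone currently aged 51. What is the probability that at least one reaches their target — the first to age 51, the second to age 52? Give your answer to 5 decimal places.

0.99997

p₁ = l(51)/l(50) = 235738/236702 = 0.995927; p₂ = l(52)/l(51) = 233934/235738 = 0.992347.
P(at least one) = 1 − (1−p₁)(1−p₂) = 1 − 0.004073 × 0.007653 = 0.999969.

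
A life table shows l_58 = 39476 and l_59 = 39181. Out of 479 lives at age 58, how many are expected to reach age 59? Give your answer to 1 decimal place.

475.4

The relevant probability is 39181/39476 = 0.992527.
Expected number = 479 × 0.992527 = 475.4.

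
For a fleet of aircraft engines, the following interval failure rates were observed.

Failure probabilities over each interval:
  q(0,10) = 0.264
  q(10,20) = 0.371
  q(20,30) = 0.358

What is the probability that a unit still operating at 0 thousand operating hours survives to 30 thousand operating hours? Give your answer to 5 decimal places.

The overall survival probability is (1 − 0.264) × (1 − 0.371) × (1 − 0.358).
= 0.736 × 0.629 × 0.642 = 0.297210.

0.29721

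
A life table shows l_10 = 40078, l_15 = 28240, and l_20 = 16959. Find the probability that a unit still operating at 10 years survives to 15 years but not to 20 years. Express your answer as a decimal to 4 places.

This is the probability of reaching 15 but not 20, conditional on being operational at 10: (l_15 − l_20) / l_10.
= (28240 − 16959) / 40078 = 11281 / 40078 = 0.281476.

0.2815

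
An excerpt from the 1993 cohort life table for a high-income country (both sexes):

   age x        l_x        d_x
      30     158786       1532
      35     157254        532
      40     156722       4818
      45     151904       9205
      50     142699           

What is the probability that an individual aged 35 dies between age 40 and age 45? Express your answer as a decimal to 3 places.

We want 5|5q35 = (l_40 − l_45)/l_35.
This is the probability of reaching 40 but not 45, conditional on being alive at 35: (l_40 − l_45) / l_35.
= (156722 − 151904) / 157254 = 4818 / 157254 = 0.030638.

0.031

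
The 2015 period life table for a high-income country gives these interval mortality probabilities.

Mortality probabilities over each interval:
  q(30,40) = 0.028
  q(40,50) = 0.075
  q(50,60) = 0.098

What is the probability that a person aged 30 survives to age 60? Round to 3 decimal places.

The overall survival probability is (1 − 0.028) × (1 − 0.075) × (1 − 0.098).
= 0.972 × 0.925 × 0.902 = 0.810988.

0.811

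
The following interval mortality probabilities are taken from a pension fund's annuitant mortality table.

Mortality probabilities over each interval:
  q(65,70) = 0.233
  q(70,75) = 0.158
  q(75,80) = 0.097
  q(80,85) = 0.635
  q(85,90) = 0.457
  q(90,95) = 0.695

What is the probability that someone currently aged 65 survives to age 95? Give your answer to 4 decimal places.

0.0353

P(survive 65→95) = (1 − 0.233) × (1 − 0.158) × (1 − 0.097) × (1 − 0.635) × (1 − 0.457) × (1 − 0.695).
= 0.767 × 0.842 × 0.903 × 0.365 × 0.543 × 0.305 = 0.035252.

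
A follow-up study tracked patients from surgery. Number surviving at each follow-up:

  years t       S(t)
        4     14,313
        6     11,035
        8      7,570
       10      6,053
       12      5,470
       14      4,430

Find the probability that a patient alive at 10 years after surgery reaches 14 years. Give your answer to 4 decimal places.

The conditional survival probability is S(14)/S(10) = 4,430/6,053 = 0.731868.

0.7319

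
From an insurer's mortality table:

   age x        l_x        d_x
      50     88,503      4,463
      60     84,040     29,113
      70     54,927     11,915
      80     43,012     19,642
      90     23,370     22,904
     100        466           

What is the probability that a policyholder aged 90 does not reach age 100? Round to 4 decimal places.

P(die before 100 | alive at 90) = 1 − l_100/l_90 = 1 − 466/23,370 = (22,904)/23,370 = 0.980060.

0.9801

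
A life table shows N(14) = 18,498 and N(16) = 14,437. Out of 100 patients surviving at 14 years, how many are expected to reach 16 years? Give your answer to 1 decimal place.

The relevant probability is 14,437/18,498 = 0.780463.
Expected number = 100 × 0.780463 = 78.0.

78.0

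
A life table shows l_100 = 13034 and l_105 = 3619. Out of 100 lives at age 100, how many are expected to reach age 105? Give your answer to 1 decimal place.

27.8

The relevant probability is 3619/13034 = 0.277658.
Expected number = 100 × 0.277658 = 27.8.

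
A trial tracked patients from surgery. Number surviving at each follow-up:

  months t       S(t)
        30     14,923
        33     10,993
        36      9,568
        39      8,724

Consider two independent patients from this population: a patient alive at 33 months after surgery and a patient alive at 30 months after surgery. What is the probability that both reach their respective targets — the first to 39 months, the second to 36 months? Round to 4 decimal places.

0.5088

p₁ = S(39)/S(33) = 8,724/10,993 = 0.793596; p₂ = S(36)/S(30) = 9,568/14,923 = 0.641158.
P(both) = p₁ × p₂ = 0.793596 × 0.641158 = 0.508820.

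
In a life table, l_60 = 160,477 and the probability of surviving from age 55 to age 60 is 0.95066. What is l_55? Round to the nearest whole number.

168806

l_55 = l_60 / p = 160,477 / 0.95066 = 168806.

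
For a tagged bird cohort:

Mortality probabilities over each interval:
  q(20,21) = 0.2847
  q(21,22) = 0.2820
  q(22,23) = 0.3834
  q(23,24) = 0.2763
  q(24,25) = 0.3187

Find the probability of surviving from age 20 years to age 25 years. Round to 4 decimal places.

Survival from 20 to 25 is the product of surviving each interval: (1 − 0.2847) × (1 − 0.2820) × (1 − 0.3834) × (1 − 0.2763) × (1 − 0.3187).
= 0.7153 × 0.7180 × 0.6166 × 0.7237 × 0.6813 = 0.156140.

0.1561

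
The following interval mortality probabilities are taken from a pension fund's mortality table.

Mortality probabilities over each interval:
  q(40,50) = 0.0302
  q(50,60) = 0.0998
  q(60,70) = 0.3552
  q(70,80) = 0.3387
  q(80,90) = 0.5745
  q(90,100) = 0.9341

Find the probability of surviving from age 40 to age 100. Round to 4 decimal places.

0.0104

P(survive 40→100) = (1 − 0.0302) × (1 − 0.0998) × (1 − 0.3552) × (1 − 0.3387) × (1 − 0.5745) × (1 − 0.9341).
= 0.9698 × 0.9002 × 0.6448 × 0.6613 × 0.4255 × 0.0659 = 0.010438.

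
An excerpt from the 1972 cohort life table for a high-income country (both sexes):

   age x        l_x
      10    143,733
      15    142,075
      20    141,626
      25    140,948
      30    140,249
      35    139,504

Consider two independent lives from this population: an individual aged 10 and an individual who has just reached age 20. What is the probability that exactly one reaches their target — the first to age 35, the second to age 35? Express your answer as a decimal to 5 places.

p₁ = l_35/l_10 = 139,504/143,733 = 0.970577; p₂ = l_35/l_20 = 139,504/141,626 = 0.985017.
P(exactly one) = p₁(1−p₂) + (1−p₁)p₂ = 0.014542 + 0.028982 = 0.043524.

0.04352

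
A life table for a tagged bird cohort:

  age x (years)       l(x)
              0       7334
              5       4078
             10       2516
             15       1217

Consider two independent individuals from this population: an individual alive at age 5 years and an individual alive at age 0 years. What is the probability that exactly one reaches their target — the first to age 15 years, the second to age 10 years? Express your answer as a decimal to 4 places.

p₁ = l(15)/l(5) = 1217/4078 = 0.298431; p₂ = l(10)/l(0) = 2516/7334 = 0.343060.
P(exactly one) = p₁(1−p₂) + (1−p₁)p₂ = 0.196051 + 0.240680 = 0.436732.

0.4367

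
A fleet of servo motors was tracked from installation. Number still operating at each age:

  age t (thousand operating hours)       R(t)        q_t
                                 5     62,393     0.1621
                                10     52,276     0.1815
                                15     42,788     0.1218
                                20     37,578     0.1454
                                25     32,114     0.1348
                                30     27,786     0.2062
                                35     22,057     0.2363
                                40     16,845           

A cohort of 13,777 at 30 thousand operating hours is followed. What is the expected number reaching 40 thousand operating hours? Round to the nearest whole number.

8352

The relevant probability is 16,845/27,786 = 0.606241.
Expected number = 13,777 × 0.606241 = 8352.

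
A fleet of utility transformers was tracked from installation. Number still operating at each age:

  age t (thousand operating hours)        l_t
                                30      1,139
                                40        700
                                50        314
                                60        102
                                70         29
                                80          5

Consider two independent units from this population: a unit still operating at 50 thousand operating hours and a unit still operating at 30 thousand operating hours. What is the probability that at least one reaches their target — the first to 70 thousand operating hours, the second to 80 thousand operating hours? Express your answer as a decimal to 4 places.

p₁ = l_70/l_50 = 29/314 = 0.092357; p₂ = l_80/l_30 = 5/1,139 = 0.004390.
P(at least one) = 1 − (1−p₁)(1−p₂) = 1 − 0.907643 × 0.995610 = 0.096342.

0.0963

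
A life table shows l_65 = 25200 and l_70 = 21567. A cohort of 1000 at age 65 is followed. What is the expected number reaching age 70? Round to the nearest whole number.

856

The relevant probability is 21567/25200 = 0.855833.
Expected number = 1000 × 0.855833 = 856.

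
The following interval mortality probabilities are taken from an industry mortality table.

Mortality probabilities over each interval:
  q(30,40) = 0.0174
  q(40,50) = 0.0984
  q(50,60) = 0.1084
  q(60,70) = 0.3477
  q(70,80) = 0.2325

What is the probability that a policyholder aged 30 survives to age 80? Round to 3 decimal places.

Survival from 30 to 80 is the product of surviving each interval: (1 − 0.0174) × (1 − 0.0984) × (1 − 0.1084) × (1 − 0.3477) × (1 − 0.2325).
= 0.9826 × 0.9016 × 0.8916 × 0.6523 × 0.7675 = 0.395445.

0.395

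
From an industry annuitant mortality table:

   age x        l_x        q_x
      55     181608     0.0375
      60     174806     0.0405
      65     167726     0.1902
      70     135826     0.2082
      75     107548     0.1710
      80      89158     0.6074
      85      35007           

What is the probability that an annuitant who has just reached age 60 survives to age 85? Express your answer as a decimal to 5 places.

We want 25p60 = l_85/l_60.
The conditional survival probability is l_85/l_60 = 35007/174806 = 0.200262.

0.20026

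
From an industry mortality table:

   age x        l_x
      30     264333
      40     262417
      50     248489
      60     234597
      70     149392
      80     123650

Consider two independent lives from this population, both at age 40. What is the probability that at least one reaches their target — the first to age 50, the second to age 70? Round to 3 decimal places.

p₁ = l_50/l_40 = 248489/262417 = 0.946924; p₂ = l_70/l_40 = 149392/262417 = 0.569292.
P(at least one) = 1 − (1−p₁)(1−p₂) = 1 − 0.053076 × 0.430708 = 0.977140.

0.977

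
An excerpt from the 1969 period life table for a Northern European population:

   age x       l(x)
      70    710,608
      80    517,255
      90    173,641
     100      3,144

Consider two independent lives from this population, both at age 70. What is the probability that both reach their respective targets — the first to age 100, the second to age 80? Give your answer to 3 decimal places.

0.003

p₁ = l(100)/l(70) = 3,144/710,608 = 0.004424; p₂ = l(80)/l(70) = 517,255/710,608 = 0.727905.
P(both) = p₁ × p₂ = 0.004424 × 0.727905 = 0.003220.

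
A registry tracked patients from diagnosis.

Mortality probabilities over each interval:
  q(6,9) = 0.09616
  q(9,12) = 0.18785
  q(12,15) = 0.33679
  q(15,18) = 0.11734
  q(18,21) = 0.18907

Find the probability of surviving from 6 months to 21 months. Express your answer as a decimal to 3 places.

The overall survival probability is (1 − 0.09616) × (1 − 0.18785) × (1 − 0.33679) × (1 − 0.11734) × (1 − 0.18907).
= 0.90384 × 0.81215 × 0.66321 × 0.88266 × 0.81093 = 0.348462.

0.348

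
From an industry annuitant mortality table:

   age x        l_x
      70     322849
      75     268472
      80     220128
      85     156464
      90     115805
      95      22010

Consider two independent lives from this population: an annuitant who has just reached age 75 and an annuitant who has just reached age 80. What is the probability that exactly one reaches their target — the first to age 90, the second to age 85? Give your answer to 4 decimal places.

p₁ = l_90/l_75 = 115805/268472 = 0.431349; p₂ = l_85/l_80 = 156464/220128 = 0.710786.
P(exactly one) = p₁(1−p₂) + (1−p₁)p₂ = 0.124752 + 0.404189 = 0.528941.

0.5289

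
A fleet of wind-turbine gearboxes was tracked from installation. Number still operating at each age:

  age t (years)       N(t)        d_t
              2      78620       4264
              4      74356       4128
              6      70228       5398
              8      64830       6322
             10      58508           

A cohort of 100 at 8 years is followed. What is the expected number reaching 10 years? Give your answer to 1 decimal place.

90.2

The relevant probability is 58508/64830 = 0.902483.
Expected number = 100 × 0.902483 = 90.2.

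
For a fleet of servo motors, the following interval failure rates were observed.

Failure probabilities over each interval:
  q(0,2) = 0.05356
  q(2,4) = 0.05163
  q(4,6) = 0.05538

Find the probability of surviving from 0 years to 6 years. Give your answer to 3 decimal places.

0.848

Chaining the interval survival probabilities: (1 − 0.05356) × (1 − 0.05163) × (1 − 0.05538).
= 0.94644 × 0.94837 × 0.94462 = 0.847868.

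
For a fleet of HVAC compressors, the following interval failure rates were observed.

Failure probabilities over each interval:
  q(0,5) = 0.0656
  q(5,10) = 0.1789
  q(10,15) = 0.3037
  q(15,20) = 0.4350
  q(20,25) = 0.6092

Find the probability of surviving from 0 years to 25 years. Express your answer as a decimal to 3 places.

0.118

The overall survival probability is (1 − 0.0656) × (1 − 0.1789) × (1 − 0.3037) × (1 − 0.4350) × (1 − 0.6092).
= 0.9344 × 0.8211 × 0.6963 × 0.5650 × 0.3908 = 0.117958.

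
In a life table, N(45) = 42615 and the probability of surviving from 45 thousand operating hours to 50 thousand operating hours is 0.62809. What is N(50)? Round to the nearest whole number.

N(50) = N(45) × p = 42615 × 0.62809 = 26766.

26766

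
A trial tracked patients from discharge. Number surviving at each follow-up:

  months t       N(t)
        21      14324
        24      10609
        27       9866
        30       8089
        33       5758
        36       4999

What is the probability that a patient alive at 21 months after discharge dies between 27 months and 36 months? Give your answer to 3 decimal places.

0.340

This is the probability of reaching 27 but not 36, conditional on being alive at 21: (N(27) − N(36)) / N(21).
= (9866 − 4999) / 14324 = 4867 / 14324 = 0.339779.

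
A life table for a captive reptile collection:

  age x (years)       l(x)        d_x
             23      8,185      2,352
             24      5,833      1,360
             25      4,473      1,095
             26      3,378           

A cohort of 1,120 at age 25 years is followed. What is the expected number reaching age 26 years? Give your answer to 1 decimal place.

845.8

The relevant probability is 3,378/4,473 = 0.755198.
Expected number = 1,120 × 0.755198 = 845.8.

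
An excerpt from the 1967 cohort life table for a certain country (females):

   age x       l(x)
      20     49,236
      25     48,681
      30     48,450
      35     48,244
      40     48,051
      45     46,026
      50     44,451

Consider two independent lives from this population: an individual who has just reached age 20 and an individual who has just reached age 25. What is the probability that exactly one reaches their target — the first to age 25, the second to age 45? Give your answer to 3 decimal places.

p₁ = l(25)/l(20) = 48,681/49,236 = 0.988728; p₂ = l(45)/l(25) = 46,026/48,681 = 0.945461.
P(exactly one) = p₁(1−p₂) + (1−p₁)p₂ = 0.053924 + 0.010657 = 0.064581.

0.065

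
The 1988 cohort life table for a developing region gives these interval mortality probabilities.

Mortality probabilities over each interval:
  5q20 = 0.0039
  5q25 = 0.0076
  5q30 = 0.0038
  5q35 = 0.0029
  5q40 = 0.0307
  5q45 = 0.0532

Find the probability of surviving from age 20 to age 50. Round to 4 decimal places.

0.9011

Survival from 20 to 50 is the product of surviving each interval: (1 − 0.0039) × (1 − 0.0076) × (1 − 0.0038) × (1 − 0.0029) × (1 − 0.0307) × (1 − 0.0532).
= 0.9961 × 0.9924 × 0.9962 × 0.9971 × 0.9693 × 0.9468 = 0.901138.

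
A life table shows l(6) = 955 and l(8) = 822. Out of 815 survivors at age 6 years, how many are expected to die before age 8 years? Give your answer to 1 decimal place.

113.5

The relevant probability is 1 − 822/955 = 0.139267.
Expected number = 815 × 0.139267 = 113.5.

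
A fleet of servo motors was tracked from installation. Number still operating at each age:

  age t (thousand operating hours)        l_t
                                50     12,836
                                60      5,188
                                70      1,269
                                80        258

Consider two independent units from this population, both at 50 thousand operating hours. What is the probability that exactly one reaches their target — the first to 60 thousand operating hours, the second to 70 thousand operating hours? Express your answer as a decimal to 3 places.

p₁ = l_60/l_50 = 5,188/12,836 = 0.404176; p₂ = l_70/l_50 = 1,269/12,836 = 0.098863.
P(exactly one) = p₁(1−p₂) + (1−p₁)p₂ = 0.364218 + 0.058905 = 0.423123.

0.423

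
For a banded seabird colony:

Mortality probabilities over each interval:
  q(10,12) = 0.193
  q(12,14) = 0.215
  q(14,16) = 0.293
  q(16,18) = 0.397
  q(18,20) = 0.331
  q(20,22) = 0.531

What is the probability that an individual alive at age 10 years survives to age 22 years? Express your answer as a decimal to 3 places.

0.085

P(survive 10→22) = (1 − 0.193) × (1 − 0.215) × (1 − 0.293) × (1 − 0.397) × (1 − 0.331) × (1 − 0.531).
= 0.807 × 0.785 × 0.707 × 0.603 × 0.669 × 0.469 = 0.084738.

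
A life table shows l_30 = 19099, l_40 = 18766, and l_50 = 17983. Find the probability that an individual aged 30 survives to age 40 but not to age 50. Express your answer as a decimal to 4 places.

0.0410

We want 10|10q30 = (l_40 − l_50)/l_30.
This is the probability of reaching 40 but not 50, conditional on being alive at 30: (l_40 − l_50) / l_30.
= (18766 − 17983) / 19099 = 783 / 19099 = 0.040997.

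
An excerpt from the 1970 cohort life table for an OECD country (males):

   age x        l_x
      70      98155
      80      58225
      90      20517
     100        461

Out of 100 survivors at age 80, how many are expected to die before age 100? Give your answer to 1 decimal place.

99.2

The relevant probability is 1 − 461/58225 = 0.992082.
Expected number = 100 × 0.992082 = 99.2.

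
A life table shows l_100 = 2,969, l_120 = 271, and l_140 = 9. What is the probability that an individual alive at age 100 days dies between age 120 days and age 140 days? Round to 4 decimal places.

This is the probability of reaching 120 but not 140, conditional on being alive at 100: (l_120 − l_140) / l_100.
= (271 − 9) / 2,969 = 262 / 2,969 = 0.088245.

0.0882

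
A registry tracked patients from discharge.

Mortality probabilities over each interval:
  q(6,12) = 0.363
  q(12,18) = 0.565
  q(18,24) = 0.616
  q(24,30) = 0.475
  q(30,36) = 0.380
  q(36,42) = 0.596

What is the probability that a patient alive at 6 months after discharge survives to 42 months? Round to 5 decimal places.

Survival from 6 to 42 is the product of surviving each interval: (1 − 0.363) × (1 − 0.565) × (1 − 0.616) × (1 − 0.475) × (1 − 0.380) × (1 − 0.596).
= 0.637 × 0.435 × 0.384 × 0.525 × 0.620 × 0.404 = 0.013992.

0.01399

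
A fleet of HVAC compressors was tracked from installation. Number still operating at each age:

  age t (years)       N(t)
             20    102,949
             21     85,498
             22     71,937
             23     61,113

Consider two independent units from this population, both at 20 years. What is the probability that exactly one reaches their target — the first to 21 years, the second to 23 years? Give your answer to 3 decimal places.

p₁ = N(21)/N(20) = 85,498/102,949 = 0.830489; p₂ = N(23)/N(20) = 61,113/102,949 = 0.593624.
P(exactly one) = p₁(1−p₂) + (1−p₁)p₂ = 0.337491 + 0.100626 = 0.438117.

0.438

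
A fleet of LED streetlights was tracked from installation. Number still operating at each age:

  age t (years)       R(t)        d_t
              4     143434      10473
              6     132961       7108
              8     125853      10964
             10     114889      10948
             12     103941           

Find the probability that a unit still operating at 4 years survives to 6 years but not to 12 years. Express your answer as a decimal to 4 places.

This is the probability of reaching 6 but not 12, conditional on being operational at 4: (R(6) − R(12)) / R(4).
= (132961 − 103941) / 143434 = 29020 / 143434 = 0.202323.

0.2023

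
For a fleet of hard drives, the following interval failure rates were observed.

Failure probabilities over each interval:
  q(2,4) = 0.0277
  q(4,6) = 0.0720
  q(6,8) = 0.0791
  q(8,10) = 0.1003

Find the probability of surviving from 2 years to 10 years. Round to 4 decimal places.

Survival from 2 to 10 is the product of surviving each interval: (1 − 0.0277) × (1 − 0.0720) × (1 − 0.0791) × (1 − 0.1003).
= 0.9723 × 0.9280 × 0.9209 × 0.8997 = 0.747581.

0.7476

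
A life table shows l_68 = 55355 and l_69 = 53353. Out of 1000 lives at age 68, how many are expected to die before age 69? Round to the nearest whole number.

36

The relevant probability is 1 − 53353/55355 = 0.036167.
Expected number = 1000 × 0.036167 = 36.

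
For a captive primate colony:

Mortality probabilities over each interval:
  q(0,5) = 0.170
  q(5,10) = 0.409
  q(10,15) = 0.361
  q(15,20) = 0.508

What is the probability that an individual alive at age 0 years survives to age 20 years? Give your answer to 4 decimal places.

0.1542

Chaining the interval survival probabilities: (1 − 0.170) × (1 − 0.409) × (1 − 0.361) × (1 − 0.508).
= 0.830 × 0.591 × 0.639 × 0.492 = 0.154217.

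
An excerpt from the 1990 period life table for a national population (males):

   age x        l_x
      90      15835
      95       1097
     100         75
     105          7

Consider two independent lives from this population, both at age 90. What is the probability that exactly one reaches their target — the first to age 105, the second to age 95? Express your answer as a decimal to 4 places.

0.0697

p₁ = l_105/l_90 = 7/15835 = 0.000442; p₂ = l_95/l_90 = 1097/15835 = 0.069277.
P(exactly one) = p₁(1−p₂) + (1−p₁)p₂ = 0.000411 + 0.069246 = 0.069658.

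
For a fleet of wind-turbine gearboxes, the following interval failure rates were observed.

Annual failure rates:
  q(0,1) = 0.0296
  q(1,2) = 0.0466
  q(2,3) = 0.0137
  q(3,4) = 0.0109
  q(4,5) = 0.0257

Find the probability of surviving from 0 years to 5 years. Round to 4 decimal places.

0.8794

The overall survival probability is (1 − 0.0296) × (1 − 0.0466) × (1 − 0.0137) × (1 − 0.0109) × (1 − 0.0257).
= 0.9704 × 0.9534 × 0.9863 × 0.9891 × 0.9743 = 0.879362.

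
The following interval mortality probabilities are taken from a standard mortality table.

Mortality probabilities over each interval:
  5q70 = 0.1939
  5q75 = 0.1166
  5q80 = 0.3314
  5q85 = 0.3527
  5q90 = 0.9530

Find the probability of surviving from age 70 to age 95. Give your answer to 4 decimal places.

0.0145

Chaining the interval survival probabilities: (1 − 0.1939) × (1 − 0.1166) × (1 − 0.3314) × (1 − 0.3527) × (1 − 0.9530).
= 0.8061 × 0.8834 × 0.6686 × 0.6473 × 0.0470 = 0.014485.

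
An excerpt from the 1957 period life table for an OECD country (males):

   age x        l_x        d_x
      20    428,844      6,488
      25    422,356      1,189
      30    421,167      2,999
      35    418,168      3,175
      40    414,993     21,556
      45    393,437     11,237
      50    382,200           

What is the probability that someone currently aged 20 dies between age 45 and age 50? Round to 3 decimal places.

This is the probability of reaching 45 but not 50, conditional on being alive at 20: (l_45 − l_50) / l_20.
= (393,437 − 382,200) / 428,844 = 11,237 / 428,844 = 0.026203.

0.026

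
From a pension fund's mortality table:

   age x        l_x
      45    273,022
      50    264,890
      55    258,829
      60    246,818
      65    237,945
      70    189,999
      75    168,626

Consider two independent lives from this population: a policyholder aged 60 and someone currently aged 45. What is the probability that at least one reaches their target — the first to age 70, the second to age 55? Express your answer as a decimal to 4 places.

p₁ = l_70/l_60 = 189,999/246,818 = 0.769794; p₂ = l_55/l_45 = 258,829/273,022 = 0.948015.
P(at least one) = 1 − (1−p₁)(1−p₂) = 1 − 0.230206 × 0.051985 = 0.988033.

0.9880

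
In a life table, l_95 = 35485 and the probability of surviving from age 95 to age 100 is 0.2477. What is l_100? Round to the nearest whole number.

8790

l_100 = l_95 × p = 35485 × 0.2477 = 8790.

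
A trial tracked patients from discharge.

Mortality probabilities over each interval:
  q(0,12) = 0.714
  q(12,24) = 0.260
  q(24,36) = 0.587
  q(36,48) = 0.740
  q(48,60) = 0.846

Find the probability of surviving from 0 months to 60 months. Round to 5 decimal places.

P(survive 0→60) = (1 − 0.714) × (1 − 0.260) × (1 − 0.587) × (1 − 0.740) × (1 − 0.846).
= 0.286 × 0.740 × 0.413 × 0.260 × 0.154 = 0.003500.

0.00350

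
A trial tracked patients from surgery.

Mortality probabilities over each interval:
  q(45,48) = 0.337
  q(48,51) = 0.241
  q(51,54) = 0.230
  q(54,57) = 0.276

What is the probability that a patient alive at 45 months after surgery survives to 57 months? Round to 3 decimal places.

The overall survival probability is (1 − 0.337) × (1 − 0.241) × (1 − 0.230) × (1 − 0.276).
= 0.663 × 0.759 × 0.770 × 0.724 = 0.280533.

0.281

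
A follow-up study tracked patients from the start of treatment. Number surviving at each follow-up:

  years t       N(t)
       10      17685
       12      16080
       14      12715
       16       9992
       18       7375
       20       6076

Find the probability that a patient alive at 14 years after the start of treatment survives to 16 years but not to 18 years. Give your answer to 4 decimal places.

This is the probability of reaching 16 but not 18, conditional on being alive at 14: (N(16) − N(18)) / N(14).
= (9992 − 7375) / 12715 = 2617 / 12715 = 0.205820.

0.2058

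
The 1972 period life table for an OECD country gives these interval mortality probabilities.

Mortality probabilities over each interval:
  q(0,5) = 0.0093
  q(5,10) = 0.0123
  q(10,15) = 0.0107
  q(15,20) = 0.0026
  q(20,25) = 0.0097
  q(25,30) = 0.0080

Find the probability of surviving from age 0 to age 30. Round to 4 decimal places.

0.9485

Chaining the interval survival probabilities: (1 − 0.0093) × (1 − 0.0123) × (1 − 0.0107) × (1 − 0.0026) × (1 − 0.0097) × (1 − 0.0080).
= 0.9907 × 0.9877 × 0.9893 × 0.9974 × 0.9903 × 0.9920 = 0.948512.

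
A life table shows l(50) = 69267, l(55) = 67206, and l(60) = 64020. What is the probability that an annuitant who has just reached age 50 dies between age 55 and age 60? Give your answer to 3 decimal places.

0.046

This is the probability of reaching 55 but not 60, conditional on being alive at 50: (l(55) − l(60)) / l(50).
= (67206 − 64020) / 69267 = 3186 / 69267 = 0.045996.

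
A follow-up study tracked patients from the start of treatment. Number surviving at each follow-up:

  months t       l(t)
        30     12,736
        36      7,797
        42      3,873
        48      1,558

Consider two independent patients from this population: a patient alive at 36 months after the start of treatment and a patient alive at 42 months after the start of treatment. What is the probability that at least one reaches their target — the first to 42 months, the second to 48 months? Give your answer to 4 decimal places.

p₁ = l(42)/l(36) = 3,873/7,797 = 0.496730; p₂ = l(48)/l(42) = 1,558/3,873 = 0.402272.
P(at least one) = 1 − (1−p₁)(1−p₂) = 1 − 0.503270 × 0.597728 = 0.699181.

0.6992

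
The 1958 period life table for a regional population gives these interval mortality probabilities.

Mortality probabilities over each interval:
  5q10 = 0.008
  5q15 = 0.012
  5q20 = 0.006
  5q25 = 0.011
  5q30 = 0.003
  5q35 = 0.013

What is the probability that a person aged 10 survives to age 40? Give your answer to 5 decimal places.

Chaining the interval survival probabilities: (1 − 0.008) × (1 − 0.012) × (1 − 0.006) × (1 − 0.011) × (1 − 0.003) × (1 − 0.013).
= 0.992 × 0.988 × 0.994 × 0.989 × 0.997 × 0.987 = 0.948121.

0.94812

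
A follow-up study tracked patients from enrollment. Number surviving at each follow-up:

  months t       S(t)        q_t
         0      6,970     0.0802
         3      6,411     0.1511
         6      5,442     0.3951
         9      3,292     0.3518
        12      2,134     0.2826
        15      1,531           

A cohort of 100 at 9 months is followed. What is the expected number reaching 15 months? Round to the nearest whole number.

47

The relevant probability is 1,531/3,292 = 0.465067.
Expected number = 100 × 0.465067 = 47.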